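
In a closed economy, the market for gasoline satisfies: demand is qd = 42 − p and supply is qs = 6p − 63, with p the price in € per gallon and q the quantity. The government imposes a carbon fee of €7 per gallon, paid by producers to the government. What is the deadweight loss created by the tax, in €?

Deadweight loss = €21.

Without the tax, 42 − p = 6p − 63 gives 7p = 105, so p* = €15 and q* = 27.
With the tax collected from producers, supply shifts: qs = 6(p − 7) − 63.
New equilibrium: consumers pay €21, producers receive €14, q = 21. (Wedge: pb − ps = 7.)
Quantity falls by |ΔQ| = |27 − 21| = 6.
DWL = ½ · t · |ΔQ| = ½ · 7 · 6 = €21.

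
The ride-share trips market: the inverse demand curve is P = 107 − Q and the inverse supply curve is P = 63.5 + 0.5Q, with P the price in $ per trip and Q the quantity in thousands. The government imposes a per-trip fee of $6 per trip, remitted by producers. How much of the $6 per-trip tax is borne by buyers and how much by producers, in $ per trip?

Buyers bear $4 per trip; producers bear $2 per trip.

Rewrite in direct form: Qd = 107 − P and Qs = 2P − 127.
Before the tax: set 107 − P = 2P − 127 → P* = $78, Q* = 29.
With the tax collected from producers, supply shifts: Qs = 2(P − 6) − 127.
New equilibrium: buyers pay $82, producers receive $76, Q = 25. (Wedge: Pb − Ps = 6.)
Burden on buyers: $4; on producers: $2. (They sum to $6.)
The less price-elastic side of the market bears the larger share of a per-unit tax.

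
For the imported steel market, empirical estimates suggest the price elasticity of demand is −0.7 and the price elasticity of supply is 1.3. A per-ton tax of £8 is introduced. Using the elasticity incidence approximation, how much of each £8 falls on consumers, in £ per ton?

Consumers bear ≈ £5.2 per ton.

Incidence ratio: consumers' share ≈ εs / (εs + |εd|) = 1.3 / (1.3 + 0.7) = 0.65.
So consumers bear ≈ 0.65 × £8 = £5.2; suppliers bear £2.8.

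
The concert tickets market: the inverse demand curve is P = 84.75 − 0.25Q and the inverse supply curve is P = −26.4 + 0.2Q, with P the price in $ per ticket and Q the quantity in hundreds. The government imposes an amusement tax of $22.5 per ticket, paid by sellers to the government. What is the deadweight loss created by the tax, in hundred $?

Deadweight loss = $562.5 hundred.

Rewrite in direct form: Qd = 339 − 4P and Qs = 5P + 132.
Without the tax, 339 − 4P = 5P + 132 gives 9P = 207, so P* = $23 and Q* = 247.
With the tax collected from sellers, supply shifts: Qs = 5(P − 22.5) + 132.
New equilibrium: consumers pay $35.5, sellers receive $13, Q = 197. (Wedge: Pb − Ps = 22.5.)
Quantity falls by |ΔQ| = |247 − 197| = 50.
DWL = ½ · t · |ΔQ| = ½ · 22.5 · 50 = $562.5.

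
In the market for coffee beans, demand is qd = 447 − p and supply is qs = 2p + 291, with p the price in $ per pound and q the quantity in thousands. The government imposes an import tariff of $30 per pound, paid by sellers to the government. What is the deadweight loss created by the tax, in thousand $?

Deadweight loss = $300 thousand.

Without the tax, 447 − p = 2p + 291 gives 3p = 156, so p* = $52 and q* = 395.
With the tax collected from sellers, supply shifts: qs = 2(p − 30) + 291.
New equilibrium: buyers pay $72, sellers receive $42, q = 375. (Wedge: pb − ps = 30.)
Quantity falls by |ΔQ| = |395 − 375| = 20.
DWL = ½ · t · |ΔQ| = ½ · 30 · 20 = $300.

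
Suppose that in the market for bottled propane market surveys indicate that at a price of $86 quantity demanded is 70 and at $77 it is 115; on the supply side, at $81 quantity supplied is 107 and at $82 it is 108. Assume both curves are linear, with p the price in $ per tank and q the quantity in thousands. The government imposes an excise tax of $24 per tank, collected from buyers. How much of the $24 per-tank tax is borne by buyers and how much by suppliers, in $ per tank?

Demand slope: (115 − 70)/(77 − 86) = -5, so qd = 500 − 5p.
Supply slope: (108 − 107)/(82 − 81) = 1, so qs = p + 26.
Without the tax, 500 − 5p = p + 26 gives 6p = 474, so p* = $79 and q* = 105.
With the tax collected from buyers, demand (in seller-price terms) shifts: qd = 500 − 5(p + 24).
Solving gives q = 85 with buyers paying $83 and suppliers receiving $59 (the $24 wedge).
Burden on buyers: $4; on suppliers: $20. (They sum to $24.)

Buyers bear $4 per tank; suppliers bear $20 per tank.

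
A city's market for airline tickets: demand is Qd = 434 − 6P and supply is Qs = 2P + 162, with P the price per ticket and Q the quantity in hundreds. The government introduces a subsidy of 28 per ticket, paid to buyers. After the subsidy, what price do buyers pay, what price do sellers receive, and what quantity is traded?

Without the subsidy, 434 − 6P = 2P + 162 gives 8P = 272, so P* = 34 and Q* = 230.
With a per-unit subsidy paid to buyers, each effectively pays P − 28, so demand becomes Qd = 434 − 6(P − 28).
New equilibrium: buyers pay 27, sellers receive 55, Q = 272. (Wedge: Pb − Ps = −28.)

Buyers pay 27; sellers receive 55; quantity = 272.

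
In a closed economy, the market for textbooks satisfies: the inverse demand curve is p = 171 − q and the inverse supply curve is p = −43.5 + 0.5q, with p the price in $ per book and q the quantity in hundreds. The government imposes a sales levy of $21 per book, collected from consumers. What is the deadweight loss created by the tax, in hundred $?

Inverting to q(p) form: qd = 171 − p; qs = 2p + 87.
Without the tax, 171 − p = 2p + 87 gives 3p = 84, so p* = $28 and q* = 143.
With the tax collected from consumers, demand (in seller-price terms) shifts: qd = 171 − (p + 21).
New equilibrium: consumers pay $42, producers receive $21, q = 129. (Wedge: pb − ps = 21.)
Quantity falls by |ΔQ| = |143 − 129| = 14.
DWL = ½ · t · |ΔQ| = ½ · 21 · 14 = $147.

Deadweight loss = $147 hundred.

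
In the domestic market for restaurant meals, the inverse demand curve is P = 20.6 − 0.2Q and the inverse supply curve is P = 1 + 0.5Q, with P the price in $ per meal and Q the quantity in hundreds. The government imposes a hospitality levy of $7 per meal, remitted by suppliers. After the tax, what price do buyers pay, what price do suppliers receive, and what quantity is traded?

Buyers pay $17; suppliers receive $10; quantity = 18.

Rewrite in direct form: Qd = 103 − 5P and Qs = 2P − 2.
Without the tax, 103 − 5P = 2P − 2 gives 7P = 105, so P* = $15 and Q* = 28.
With the tax collected from suppliers, supply shifts: Qs = 2(P − 7) − 2.
New equilibrium: buyers pay $17, suppliers receive $10, Q = 18. (Wedge: Pb − Ps = 7.)
The less price-elastic side of the market bears the larger share of a per-unit tax.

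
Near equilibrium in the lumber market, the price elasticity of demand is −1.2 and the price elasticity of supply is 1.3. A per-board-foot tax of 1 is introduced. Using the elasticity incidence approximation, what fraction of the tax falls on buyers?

Buyers' share ≈ 0.52.

Incidence ratio: buyers' share ≈ εs / (εs + |εd|) = 1.3 / (1.3 + 1.2) = 0.52.
Supply is the more elastic side, so buyers bear the larger share.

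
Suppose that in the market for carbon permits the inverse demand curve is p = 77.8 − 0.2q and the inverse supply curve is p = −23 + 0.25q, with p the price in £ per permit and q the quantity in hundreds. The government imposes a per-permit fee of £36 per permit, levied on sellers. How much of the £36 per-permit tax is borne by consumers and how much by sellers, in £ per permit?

Inverting to q(p) form: qd = 389 − 5p; qs = 4p + 92.
Before the tax: set 389 − 5p = 4p + 92 → p* = £33, q* = 224.
With the tax collected from sellers, supply shifts: qs = 4(p − 36) + 92.
New equilibrium: consumers pay £49, sellers receive £13, q = 144. (Wedge: pb − ps = 36.)
Burden on consumers: £16; on sellers: £20. (They sum to £36.)
The less price-elastic side of the market bears the larger share of a per-unit tax.

Consumers bear £16 per permit; sellers bear £20 per permit.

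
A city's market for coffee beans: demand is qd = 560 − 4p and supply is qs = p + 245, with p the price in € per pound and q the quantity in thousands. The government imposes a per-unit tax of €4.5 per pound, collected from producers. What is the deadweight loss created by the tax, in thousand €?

Deadweight loss = €8.1 thousand.

Without the tax, 560 − 4p = p + 245 gives 5p = 315, so p* = €63 and q* = 308.
With the tax collected from producers, supply shifts: qs = (p − 4.5) + 245.
New equilibrium: buyers pay €63.9, producers receive €59.4, q = 304.4. (Wedge: pb − ps = 4.5.)
Quantity falls by |ΔQ| = |308 − 304.4| = 3.6.
DWL = ½ · t · |ΔQ| = ½ · 4.5 · 3.6 = €8.1.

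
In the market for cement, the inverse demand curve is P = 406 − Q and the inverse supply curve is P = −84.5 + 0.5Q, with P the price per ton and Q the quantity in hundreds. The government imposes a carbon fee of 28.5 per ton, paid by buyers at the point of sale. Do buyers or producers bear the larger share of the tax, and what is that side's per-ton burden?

Inverting to Q(P) form: Qd = 406 − P; Qs = 2P + 169.
Without the tax, 406 − P = 2P + 169 gives 3P = 237, so P* = 79 and Q* = 327.
With the tax collected from buyers, demand (in seller-price terms) shifts: Qd = 406 − (P + 28.5).
New equilibrium: buyers pay 98, producers receive 69.5, Q = 308. (Wedge: Pb − Ps = 28.5.)
Per-ton burden: buyers 19, producers 9.5.
Buyers take the larger share because demand is less price-elastic here (demand slope 1 vs supply slope 2).

Buyers bear the larger share: 19 per ton.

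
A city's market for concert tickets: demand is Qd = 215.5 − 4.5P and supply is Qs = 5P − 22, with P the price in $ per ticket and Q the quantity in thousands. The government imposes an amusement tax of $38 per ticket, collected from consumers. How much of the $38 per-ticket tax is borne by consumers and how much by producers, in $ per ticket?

Consumers bear $20 per ticket; producers bear $18 per ticket.

Before the tax: set 215.5 − 4.5P = 5P − 22 → P* = $25, Q* = 103.
With the tax collected from consumers, demand (in seller-price terms) shifts: Qd = 215.5 − 4.5(P + 38).
Solving gives Q = 13 with consumers paying $45 and producers receiving $7 (the $38 wedge).
Burden on consumers: $20; on producers: $18. (They sum to $38.)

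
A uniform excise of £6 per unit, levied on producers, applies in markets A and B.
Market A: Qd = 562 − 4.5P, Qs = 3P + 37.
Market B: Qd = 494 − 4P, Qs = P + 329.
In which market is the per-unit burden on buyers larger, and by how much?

Market A, by £1.2.

Market A: pre-tax P* = £70, Q* = 247; post-tax Q = 236.2; per-unit burden on buyers = £2.4.
Market B: pre-tax P* = £33, Q* = 362; post-tax Q = 357.2; per-unit burden on buyers = £1.2.
Difference: £2.4 vs £1.2 → market A is larger by £1.2.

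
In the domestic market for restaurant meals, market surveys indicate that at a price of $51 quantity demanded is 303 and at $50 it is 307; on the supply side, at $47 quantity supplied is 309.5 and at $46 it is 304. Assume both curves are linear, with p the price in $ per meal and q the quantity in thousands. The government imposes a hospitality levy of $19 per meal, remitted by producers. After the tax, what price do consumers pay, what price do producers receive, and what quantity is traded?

Demand slope: (307 − 303)/(50 − 51) = -4, so qd = 507 − 4p.
Supply slope: (304 − 309.5)/(46 − 47) = 5.5, so qs = 5.5p + 51.
Before the tax: set 507 − 4p = 5.5p + 51 → p* = $48, q* = 315.
With the tax collected from producers, supply shifts: qs = 5.5(p − 19) + 51.
Solving gives q = 271 with consumers paying $59 and producers receiving $40 (the $19 wedge).

Consumers pay $59; producers receive $40; quantity = 271.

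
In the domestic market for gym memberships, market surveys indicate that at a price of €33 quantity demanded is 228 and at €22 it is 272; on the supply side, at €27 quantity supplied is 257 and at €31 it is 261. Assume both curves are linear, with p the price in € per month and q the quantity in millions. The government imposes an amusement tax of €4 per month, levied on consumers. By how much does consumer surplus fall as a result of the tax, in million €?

Demand slope: (272 − 228)/(22 − 33) = -4, so qd = 360 − 4p.
Supply slope: (261 − 257)/(31 − 27) = 1, so qs = p + 230.
Without the tax, 360 − 4p = p + 230 gives 5p = 130, so p* = €26 and q* = 256.
With the tax collected from consumers, demand (in seller-price terms) shifts: qd = 360 − 4(p + 4).
New equilibrium: consumers pay €26.8, suppliers receive €22.8, q = 252.8. (Wedge: pb − ps = 4.)
ΔCS is the trapezoid between Q = 252.8 and Q = 256 of height €0.8: ½ · (256 + 252.8) · 0.8 = €203.52.

Consumer surplus falls by €203.52 million.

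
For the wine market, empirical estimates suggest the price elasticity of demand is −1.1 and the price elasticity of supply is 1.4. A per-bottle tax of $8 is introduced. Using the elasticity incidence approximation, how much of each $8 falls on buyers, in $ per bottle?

Buyers bear ≈ $4.48 per bottle.

Incidence ratio: buyers' share ≈ εs / (εs + |εd|) = 1.4 / (1.4 + 1.1) = 0.56.
So buyers bear ≈ 0.56 × $8 = $4.48; sellers bear $3.52.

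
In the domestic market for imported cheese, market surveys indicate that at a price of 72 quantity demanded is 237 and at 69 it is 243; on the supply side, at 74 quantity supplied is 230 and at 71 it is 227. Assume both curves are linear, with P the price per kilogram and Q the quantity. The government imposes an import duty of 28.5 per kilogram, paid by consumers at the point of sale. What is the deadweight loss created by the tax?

Demand slope: (243 − 237)/(69 − 72) = -2, so Qd = 381 − 2P.
Supply slope: (227 − 230)/(71 − 74) = 1, so Qs = P + 156.
Without the tax, 381 − 2P = P + 156 gives 3P = 225, so P* = 75 and Q* = 231.
With the tax collected from consumers, demand (in seller-price terms) shifts: Qd = 381 − 2(P + 28.5).
New equilibrium: consumers pay 84.5, sellers receive 56, Q = 212. (Wedge: Pb − Ps = 28.5.)
Quantity falls by |ΔQ| = |231 − 212| = 19.
DWL = ½ · t · |ΔQ| = ½ · 28.5 · 19 = 270.75.

Deadweight loss = 270.75.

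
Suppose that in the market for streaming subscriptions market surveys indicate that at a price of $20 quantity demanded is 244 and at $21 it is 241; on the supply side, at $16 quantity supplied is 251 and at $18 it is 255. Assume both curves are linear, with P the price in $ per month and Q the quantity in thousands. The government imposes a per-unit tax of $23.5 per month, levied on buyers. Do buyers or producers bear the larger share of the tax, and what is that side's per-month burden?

Producers bear the larger share: $14.1 per month.

Demand slope: (241 − 244)/(21 − 20) = -3, so Qd = 304 − 3P.
Supply slope: (255 − 251)/(18 − 16) = 2, so Qs = 2P + 219.
Without the tax, 304 − 3P = 2P + 219 gives 5P = 85, so P* = $17 and Q* = 253.
With the tax collected from buyers, demand (in seller-price terms) shifts: Qd = 304 − 3(P + 23.5).
Solving gives Q = 224.8 with buyers paying $26.4 and producers receiving $2.9 (the $23.5 wedge).
Per-month burden: buyers $9.4, producers $14.1.
Producers take the larger share because supply is less price-elastic here (demand slope 3 vs supply slope 2).
The less price-elastic side of the market bears the larger share of a per-unit tax.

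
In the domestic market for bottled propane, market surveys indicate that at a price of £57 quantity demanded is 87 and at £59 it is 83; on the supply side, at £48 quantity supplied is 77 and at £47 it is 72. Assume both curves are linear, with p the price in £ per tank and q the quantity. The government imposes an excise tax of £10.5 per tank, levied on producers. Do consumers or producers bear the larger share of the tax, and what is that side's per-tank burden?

Demand slope: (83 − 87)/(59 − 57) = -2, so qd = 201 − 2p.
Supply slope: (72 − 77)/(47 − 48) = 5, so qs = 5p − 163.
Without the tax, 201 − 2p = 5p − 163 gives 7p = 364, so p* = £52 and q* = 97.
With the tax collected from producers, supply shifts: qs = 5(p − 10.5) − 163.
New equilibrium: consumers pay £59.5, producers receive £49, q = 82. (Wedge: pb − ps = 10.5.)
Per-tank burden: consumers £7.5, producers £3.
Consumers take the larger share because demand is less price-elastic here (demand slope 2 vs supply slope 5).

Consumers bear the larger share: £7.5 per tank.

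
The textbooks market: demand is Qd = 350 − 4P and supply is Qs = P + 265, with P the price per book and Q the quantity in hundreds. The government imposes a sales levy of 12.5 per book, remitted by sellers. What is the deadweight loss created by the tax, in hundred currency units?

Deadweight loss = 62.5 hundred.

Before the tax: set 350 − 4P = P + 265 → P* = 17, Q* = 282.
With the tax collected from sellers, supply shifts: Qs = (P − 12.5) + 265.
New equilibrium: buyers pay 19.5, sellers receive 7, Q = 272. (Wedge: Pb − Ps = 12.5.)
Quantity falls by |ΔQ| = |282 − 272| = 10.
DWL = ½ · t · |ΔQ| = ½ · 12.5 · 10 = 62.5.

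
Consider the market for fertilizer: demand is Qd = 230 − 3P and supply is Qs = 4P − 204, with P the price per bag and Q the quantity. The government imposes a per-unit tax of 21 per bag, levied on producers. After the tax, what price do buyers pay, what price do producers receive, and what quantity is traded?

Buyers pay 74; producers receive 53; quantity = 8.

Without the tax, 230 − 3P = 4P − 204 gives 7P = 434, so P* = 62 and Q* = 44.
With the tax collected from producers, supply shifts: Qs = 4(P − 21) − 204.
New equilibrium: buyers pay 74, producers receive 53, Q = 8. (Wedge: Pb − Ps = 21.)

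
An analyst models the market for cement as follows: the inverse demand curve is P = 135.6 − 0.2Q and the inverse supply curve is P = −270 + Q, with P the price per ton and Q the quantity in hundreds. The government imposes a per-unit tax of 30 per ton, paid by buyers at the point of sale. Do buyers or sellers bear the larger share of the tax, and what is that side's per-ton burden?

Rewrite in direct form: Qd = 678 − 5P and Qs = P + 270.
Before the tax: set 678 − 5P = P + 270 → P* = 68, Q* = 338.
With the tax collected from buyers, demand (in seller-price terms) shifts: Qd = 678 − 5(P + 30).
Solving gives Q = 313 with buyers paying 73 and sellers receiving 43 (the 30 wedge).
Per-ton burden: buyers 5, sellers 25.
Sellers take the larger share because supply is less price-elastic here (demand slope 5 vs supply slope 1).

Sellers bear the larger share: 25 per ton.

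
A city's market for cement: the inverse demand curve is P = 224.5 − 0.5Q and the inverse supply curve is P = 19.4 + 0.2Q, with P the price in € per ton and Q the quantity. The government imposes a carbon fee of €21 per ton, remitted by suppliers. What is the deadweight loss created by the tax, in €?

Inverting to Q(P) form: Qd = 449 − 2P; Qs = 5P − 97.
Before the tax: set 449 − 2P = 5P − 97 → P* = €78, Q* = 293.
With the tax collected from suppliers, supply shifts: Qs = 5(P − 21) − 97.
New equilibrium: consumers pay €93, suppliers receive €72, Q = 263. (Wedge: Pb − Ps = 21.)
Quantity falls by |ΔQ| = |293 − 263| = 30.
DWL = ½ · t · |ΔQ| = ½ · 21 · 30 = €315.

Deadweight loss = €315.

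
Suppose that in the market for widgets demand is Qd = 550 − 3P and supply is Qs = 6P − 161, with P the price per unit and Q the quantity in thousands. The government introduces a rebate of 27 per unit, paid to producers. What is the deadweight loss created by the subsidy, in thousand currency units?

Deadweight loss = 729 thousand.

Before the subsidy: set 550 − 3P = 6P − 161 → P* = 79, Q* = 313.
With a per-unit subsidy paid to producers, each receives P + 27 per unit sold, so supply becomes Qs = 6(P + 27) − 161.
New equilibrium: buyers pay 61, producers receive 88, Q = 367. (Wedge: Pb − Ps = −27.)
Quantity rises by |ΔQ| = |313 − 367| = 54.
DWL = ½ · t · |ΔQ| = ½ · 27 · 54 = 729.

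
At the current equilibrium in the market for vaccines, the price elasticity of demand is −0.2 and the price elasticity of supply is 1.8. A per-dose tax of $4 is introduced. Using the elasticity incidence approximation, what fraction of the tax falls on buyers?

Incidence ratio: buyers' share ≈ εs / (εs + |εd|) = 1.8 / (1.8 + 0.2) = 0.9.
Supply is the more elastic side, so buyers bear the larger share.

Buyers' share ≈ 0.9.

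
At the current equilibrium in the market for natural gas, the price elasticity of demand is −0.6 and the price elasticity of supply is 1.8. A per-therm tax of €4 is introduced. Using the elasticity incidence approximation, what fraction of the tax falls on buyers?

Incidence ratio: buyers' share ≈ εs / (εs + |εd|) = 1.8 / (1.8 + 0.6) = 0.75.
Supply is the more elastic side, so buyers bear the larger share.

Buyers' share ≈ 0.75.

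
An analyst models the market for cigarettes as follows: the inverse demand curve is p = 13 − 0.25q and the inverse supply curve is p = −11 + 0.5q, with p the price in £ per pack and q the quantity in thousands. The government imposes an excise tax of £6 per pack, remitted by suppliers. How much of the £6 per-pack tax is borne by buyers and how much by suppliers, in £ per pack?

Buyers bear £2 per pack; suppliers bear £4 per pack.

Inverting to q(p) form: qd = 52 − 4p; qs = 2p + 22.
Without the tax, 52 − 4p = 2p + 22 gives 6p = 30, so p* = £5 and q* = 32.
With the tax collected from suppliers, supply shifts: qs = 2(p − 6) + 22.
Solving gives q = 24 with buyers paying £7 and suppliers receiving £1 (the £6 wedge).
Burden on buyers: £2; on suppliers: £4. (They sum to £6.)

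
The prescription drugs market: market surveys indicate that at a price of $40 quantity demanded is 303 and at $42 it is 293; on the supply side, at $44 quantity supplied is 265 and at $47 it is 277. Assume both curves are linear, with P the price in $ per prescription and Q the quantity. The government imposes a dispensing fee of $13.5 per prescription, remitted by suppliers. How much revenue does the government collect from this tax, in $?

Demand slope: (293 − 303)/(42 − 40) = -5, so Qd = 503 − 5P.
Supply slope: (277 − 265)/(47 − 44) = 4, so Qs = 4P + 89.
Before the tax: set 503 − 5P = 4P + 89 → P* = $46, Q* = 273.
With the tax collected from suppliers, supply shifts: Qs = 4(P − 13.5) + 89.
New equilibrium: buyers pay $52, suppliers receive $38.5, Q = 243. (Wedge: Pb − Ps = 13.5.)
Revenue = t · Q = 13.5 · 243 = $3280.5.

Tax revenue = $3280.5.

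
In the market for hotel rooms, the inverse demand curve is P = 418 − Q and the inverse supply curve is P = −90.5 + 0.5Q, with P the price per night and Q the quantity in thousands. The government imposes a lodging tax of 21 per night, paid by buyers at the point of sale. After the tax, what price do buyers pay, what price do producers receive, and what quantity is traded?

Rewrite in direct form: Qd = 418 − P and Qs = 2P + 181.
Before the tax: set 418 − P = 2P + 181 → P* = 79, Q* = 339.
With the tax collected from buyers, demand (in seller-price terms) shifts: Qd = 418 − (P + 21).
New equilibrium: buyers pay 93, producers receive 72, Q = 325. (Wedge: Pb − Ps = 21.)

Buyers pay 93; producers receive 72; quantity = 325.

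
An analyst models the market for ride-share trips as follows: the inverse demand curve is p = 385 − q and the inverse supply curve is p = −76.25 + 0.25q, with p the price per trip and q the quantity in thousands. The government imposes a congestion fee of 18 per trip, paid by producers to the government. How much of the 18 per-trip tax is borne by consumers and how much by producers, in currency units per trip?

Inverting to q(p) form: qd = 385 − p; qs = 4p + 305.
Before the tax: set 385 − p = 4p + 305 → p* = 16, q* = 369.
With the tax collected from producers, supply shifts: qs = 4(p − 18) + 305.
New equilibrium: consumers pay 30.4, producers receive 12.4, q = 354.6. (Wedge: pb − ps = 18.)
Burden on consumers: 14.4; on producers: 3.6. (They sum to 18.)
The less price-elastic side of the market bears the larger share of a per-unit tax.

Consumers bear 14.4 per trip; producers bear 3.6 per trip.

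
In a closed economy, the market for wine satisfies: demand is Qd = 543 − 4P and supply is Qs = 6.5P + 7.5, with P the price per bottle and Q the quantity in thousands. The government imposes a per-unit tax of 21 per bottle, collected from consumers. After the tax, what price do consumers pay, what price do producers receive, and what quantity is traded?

Consumers pay 64; producers receive 43; quantity = 287.

Without the tax, 543 − 4P = 6.5P + 7.5 gives 10.5P = 535.5, so P* = 51 and Q* = 339.
With the tax collected from consumers, demand (in seller-price terms) shifts: Qd = 543 − 4(P + 21).
Solving gives Q = 287 with consumers paying 64 and producers receiving 43 (the 21 wedge).
The less price-elastic side of the market bears the larger share of a per-unit tax.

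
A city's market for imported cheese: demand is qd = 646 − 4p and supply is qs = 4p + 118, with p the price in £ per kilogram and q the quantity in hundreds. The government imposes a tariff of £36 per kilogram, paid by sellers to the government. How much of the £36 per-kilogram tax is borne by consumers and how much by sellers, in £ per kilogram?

Without the tax, 646 − 4p = 4p + 118 gives 8p = 528, so p* = £66 and q* = 382.
With the tax collected from sellers, supply shifts: qs = 4(p − 36) + 118.
Solving gives q = 310 with consumers paying £84 and sellers receiving £48 (the £36 wedge).
Burden on consumers: £18; on sellers: £18. (They sum to £36.)
The less price-elastic side of the market bears the larger share of a per-unit tax.

Consumers bear £18 per kilogram; sellers bear £18 per kilogram.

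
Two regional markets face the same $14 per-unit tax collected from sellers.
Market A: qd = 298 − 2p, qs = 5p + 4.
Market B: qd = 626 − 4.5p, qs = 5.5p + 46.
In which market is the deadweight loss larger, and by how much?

Market A: pre-tax p* = $42, q* = 214; post-tax q = 194; deadweight loss = $140.
Market B: pre-tax p* = $58, q* = 365; post-tax q = 330.35; deadweight loss = $242.55.
Difference: $140 vs $242.55 → market B is larger by $102.55.

Market B, by $102.55.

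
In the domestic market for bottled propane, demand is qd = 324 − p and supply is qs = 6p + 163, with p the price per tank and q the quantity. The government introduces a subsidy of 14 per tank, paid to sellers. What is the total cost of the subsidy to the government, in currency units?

Without the subsidy, 324 − p = 6p + 163 gives 7p = 161, so p* = 23 and q* = 301.
With a per-unit subsidy paid to sellers, each receives p + 14 per unit sold, so supply becomes qs = 6(p + 14) + 163.
Solving gives q = 313 with consumers paying 11 and sellers receiving 25 (the 14 wedge).
Outlay = t · Q = 14 · 313 = 4382.

Government outlay = 4382.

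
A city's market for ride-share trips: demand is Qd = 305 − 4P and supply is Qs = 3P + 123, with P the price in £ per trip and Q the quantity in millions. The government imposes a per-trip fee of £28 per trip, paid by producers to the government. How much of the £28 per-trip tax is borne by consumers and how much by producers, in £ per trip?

Without the tax, 305 − 4P = 3P + 123 gives 7P = 182, so P* = £26 and Q* = 201.
With the tax collected from producers, supply shifts: Qs = 3(P − 28) + 123.
New equilibrium: consumers pay £38, producers receive £10, Q = 153. (Wedge: Pb − Ps = 28.)
Burden on consumers: £12; on producers: £16. (They sum to £28.)
The less price-elastic side of the market bears the larger share of a per-unit tax.

Consumers bear £12 per trip; producers bear £16 per trip.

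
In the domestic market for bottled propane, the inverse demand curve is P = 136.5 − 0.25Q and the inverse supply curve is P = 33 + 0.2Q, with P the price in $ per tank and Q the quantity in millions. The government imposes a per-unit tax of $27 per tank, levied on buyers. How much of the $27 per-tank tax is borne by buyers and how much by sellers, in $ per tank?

Inverting to Q(P) form: Qd = 546 − 4P; Qs = 5P − 165.
Without the tax, 546 − 4P = 5P − 165 gives 9P = 711, so P* = $79 and Q* = 230.
With the tax collected from buyers, demand (in seller-price terms) shifts: Qd = 546 − 4(P + 27).
Solving gives Q = 170 with buyers paying $94 and sellers receiving $67 (the $27 wedge).
Burden on buyers: $15; on sellers: $12. (They sum to $27.)
The less price-elastic side of the market bears the larger share of a per-unit tax.

Buyers bear $15 per tank; sellers bear $12 per tank.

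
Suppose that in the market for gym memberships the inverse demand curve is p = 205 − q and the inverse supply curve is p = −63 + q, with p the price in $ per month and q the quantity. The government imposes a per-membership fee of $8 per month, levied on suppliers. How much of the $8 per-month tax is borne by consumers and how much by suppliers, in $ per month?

Rewrite in direct form: qd = 205 − p and qs = p + 63.
Without the tax, 205 − p = p + 63 gives 2p = 142, so p* = $71 and q* = 134.
With the tax collected from suppliers, supply shifts: qs = (p − 8) + 63.
Solving gives q = 130 with consumers paying $75 and suppliers receiving $67 (the $8 wedge).
Burden on consumers: $4; on suppliers: $4. (They sum to $8.)
The less price-elastic side of the market bears the larger share of a per-unit tax.

Consumers bear $4 per month; suppliers bear $4 per month.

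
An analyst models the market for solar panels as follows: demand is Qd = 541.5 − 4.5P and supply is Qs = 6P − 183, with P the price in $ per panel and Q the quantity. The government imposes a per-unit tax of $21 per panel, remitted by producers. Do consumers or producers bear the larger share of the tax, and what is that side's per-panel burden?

Consumers bear the larger share: $12 per panel.

Without the tax, 541.5 − 4.5P = 6P − 183 gives 10.5P = 724.5, so P* = $69 and Q* = 231.
With the tax collected from producers, supply shifts: Qs = 6(P − 21) − 183.
Solving gives Q = 177 with consumers paying $81 and producers receiving $60 (the $21 wedge).
Per-panel burden: consumers $12, producers $9.
Consumers take the larger share because demand is less price-elastic here (demand slope 4.5 vs supply slope 6).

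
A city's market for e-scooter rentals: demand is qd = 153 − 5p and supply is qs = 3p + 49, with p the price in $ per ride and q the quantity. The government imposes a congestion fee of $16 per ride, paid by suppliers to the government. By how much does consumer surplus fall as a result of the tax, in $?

Without the tax, 153 − 5p = 3p + 49 gives 8p = 104, so p* = $13 and q* = 88.
With the tax collected from suppliers, supply shifts: qs = 3(p − 16) + 49.
New equilibrium: consumers pay $19, suppliers receive $3, q = 58. (Wedge: pb − ps = 16.)
ΔCS is the trapezoid between Q = 58 and Q = 88 of height $6: ½ · (88 + 58) · 6 = $438.

Consumer surplus falls by $438.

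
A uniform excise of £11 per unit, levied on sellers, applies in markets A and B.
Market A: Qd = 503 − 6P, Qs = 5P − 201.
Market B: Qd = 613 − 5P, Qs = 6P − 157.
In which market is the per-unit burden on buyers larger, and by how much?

Market B, by £1.

Market A: pre-tax P* = £64, Q* = 119; post-tax Q = 89; per-unit burden on buyers = £5.
Market B: pre-tax P* = £70, Q* = 263; post-tax Q = 233; per-unit burden on buyers = £6.
Difference: £5 vs £6 → market B is larger by £1.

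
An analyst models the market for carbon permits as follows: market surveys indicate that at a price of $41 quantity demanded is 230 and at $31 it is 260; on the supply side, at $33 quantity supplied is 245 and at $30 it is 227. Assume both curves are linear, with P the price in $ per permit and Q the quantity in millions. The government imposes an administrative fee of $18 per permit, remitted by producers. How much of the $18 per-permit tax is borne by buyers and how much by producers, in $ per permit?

Demand slope: (260 − 230)/(31 − 41) = -3, so Qd = 353 − 3P.
Supply slope: (227 − 245)/(30 − 33) = 6, so Qs = 6P + 47.
Before the tax: set 353 − 3P = 6P + 47 → P* = $34, Q* = 251.
With the tax collected from producers, supply shifts: Qs = 6(P − 18) + 47.
New equilibrium: buyers pay $46, producers receive $28, Q = 215. (Wedge: Pb − Ps = 18.)
Burden on buyers: $12; on producers: $6. (They sum to $18.)

Buyers bear $12 per permit; producers bear $6 per permit.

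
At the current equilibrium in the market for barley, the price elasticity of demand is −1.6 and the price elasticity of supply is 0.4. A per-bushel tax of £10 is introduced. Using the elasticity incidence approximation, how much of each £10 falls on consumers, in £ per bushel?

Consumers bear ≈ £2 per bushel.

Incidence ratio: consumers' share ≈ εs / (εs + |εd|) = 0.4 / (0.4 + 1.6) = 0.2.
So consumers bear ≈ 0.2 × £10 = £2; producers bear £8.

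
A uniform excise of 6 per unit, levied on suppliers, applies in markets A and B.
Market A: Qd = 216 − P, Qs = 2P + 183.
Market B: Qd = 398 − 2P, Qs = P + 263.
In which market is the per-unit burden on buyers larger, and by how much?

Market A: pre-tax P* = 11, Q* = 205; post-tax Q = 201; per-unit burden on buyers = 4.
Market B: pre-tax P* = 45, Q* = 308; post-tax Q = 304; per-unit burden on buyers = 2.
Difference: 4 vs 2 → market A is larger by 2.

Market A, by 2.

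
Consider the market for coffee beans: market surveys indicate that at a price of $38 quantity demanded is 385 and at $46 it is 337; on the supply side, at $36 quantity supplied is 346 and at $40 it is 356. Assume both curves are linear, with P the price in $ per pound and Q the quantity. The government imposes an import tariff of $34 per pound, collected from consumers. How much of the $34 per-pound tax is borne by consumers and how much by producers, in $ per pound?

Demand slope: (337 − 385)/(46 − 38) = -6, so Qd = 613 − 6P.
Supply slope: (356 − 346)/(40 − 36) = 2.5, so Qs = 2.5P + 256.
Before the tax: set 613 − 6P = 2.5P + 256 → P* = $42, Q* = 361.
With the tax collected from consumers, demand (in seller-price terms) shifts: Qd = 613 − 6(P + 34).
Solving gives Q = 301 with consumers paying $52 and producers receiving $18 (the $34 wedge).
Burden on consumers: $10; on producers: $24. (They sum to $34.)
The less price-elastic side of the market bears the larger share of a per-unit tax.

Consumers bear $10 per pound; producers bear $24 per pound.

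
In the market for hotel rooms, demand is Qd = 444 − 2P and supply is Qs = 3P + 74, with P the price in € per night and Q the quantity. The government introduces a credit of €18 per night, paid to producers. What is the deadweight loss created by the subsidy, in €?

Before the subsidy: set 444 − 2P = 3P + 74 → P* = €74, Q* = 296.
With a per-unit subsidy paid to producers, each receives P + 18 per unit sold, so supply becomes Qs = 3(P + 18) + 74.
New equilibrium: buyers pay €63.2, producers receive €81.2, Q = 317.6. (Wedge: Pb − Ps = −18.)
Quantity rises by |ΔQ| = |296 − 317.6| = 21.6.
DWL = ½ · t · |ΔQ| = ½ · 18 · 21.6 = €194.4.

Deadweight loss = €194.4.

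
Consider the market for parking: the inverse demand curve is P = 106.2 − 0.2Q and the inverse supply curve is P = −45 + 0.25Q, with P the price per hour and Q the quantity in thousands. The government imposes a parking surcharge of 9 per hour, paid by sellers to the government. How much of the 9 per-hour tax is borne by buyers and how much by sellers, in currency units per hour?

Buyers bear 4 per hour; sellers bear 5 per hour.

Inverting to Q(P) form: Qd = 531 − 5P; Qs = 4P + 180.
Before the tax: set 531 − 5P = 4P + 180 → P* = 39, Q* = 336.
With the tax collected from sellers, supply shifts: Qs = 4(P − 9) + 180.
New equilibrium: buyers pay 43, sellers receive 34, Q = 316. (Wedge: Pb − Ps = 9.)
Burden on buyers: 4; on sellers: 5. (They sum to 9.)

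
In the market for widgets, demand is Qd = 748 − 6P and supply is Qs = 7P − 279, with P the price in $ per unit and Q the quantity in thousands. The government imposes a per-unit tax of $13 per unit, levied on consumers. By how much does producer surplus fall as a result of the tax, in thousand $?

Producer surplus falls by $1518 thousand.

Without the tax, 748 − 6P = 7P − 279 gives 13P = 1027, so P* = $79 and Q* = 274.
With the tax collected from consumers, demand (in seller-price terms) shifts: Qd = 748 − 6(P + 13).
Solving gives Q = 232 with consumers paying $86 and sellers receiving $73 (the $13 wedge).
ΔPS is the trapezoid between Q = 232 and Q = 274 of height $6: ½ · (274 + 232) · 6 = $1518.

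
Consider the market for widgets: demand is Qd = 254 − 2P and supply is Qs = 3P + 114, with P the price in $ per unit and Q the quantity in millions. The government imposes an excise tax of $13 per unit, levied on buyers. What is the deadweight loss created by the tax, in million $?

Without the tax, 254 − 2P = 3P + 114 gives 5P = 140, so P* = $28 and Q* = 198.
With the tax collected from buyers, demand (in seller-price terms) shifts: Qd = 254 − 2(P + 13).
New equilibrium: buyers pay $35.8, producers receive $22.8, Q = 182.4. (Wedge: Pb − Ps = 13.)
Quantity falls by |ΔQ| = |198 − 182.4| = 15.6.
DWL = ½ · t · |ΔQ| = ½ · 13 · 15.6 = $101.4.

Deadweight loss = $101.4 million.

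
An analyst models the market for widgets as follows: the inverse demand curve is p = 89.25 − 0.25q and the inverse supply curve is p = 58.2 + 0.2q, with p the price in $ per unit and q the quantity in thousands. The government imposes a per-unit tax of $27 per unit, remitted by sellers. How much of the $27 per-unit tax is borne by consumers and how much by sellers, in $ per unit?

Rewrite in direct form: qd = 357 − 4p and qs = 5p − 291.
Before the tax: set 357 − 4p = 5p − 291 → p* = $72, q* = 69.
With the tax collected from sellers, supply shifts: qs = 5(p − 27) − 291.
New equilibrium: consumers pay $87, sellers receive $60, q = 9. (Wedge: pb − ps = 27.)
Burden on consumers: $15; on sellers: $12. (They sum to $27.)

Consumers bear $15 per unit; sellers bear $12 per unit.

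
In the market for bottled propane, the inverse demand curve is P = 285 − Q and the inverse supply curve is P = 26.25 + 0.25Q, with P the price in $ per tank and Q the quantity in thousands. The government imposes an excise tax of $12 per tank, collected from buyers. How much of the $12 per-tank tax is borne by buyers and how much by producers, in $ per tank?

Buyers bear $9.6 per tank; producers bear $2.4 per tank.

Rewrite in direct form: Qd = 285 − P and Qs = 4P − 105.
Before the tax: set 285 − P = 4P − 105 → P* = $78, Q* = 207.
With the tax collected from buyers, demand (in seller-price terms) shifts: Qd = 285 − (P + 12).
New equilibrium: buyers pay $87.6, producers receive $75.6, Q = 197.4. (Wedge: Pb − Ps = 12.)
Burden on buyers: $9.6; on producers: $2.4. (They sum to $12.)
The less price-elastic side of the market bears the larger share of a per-unit tax.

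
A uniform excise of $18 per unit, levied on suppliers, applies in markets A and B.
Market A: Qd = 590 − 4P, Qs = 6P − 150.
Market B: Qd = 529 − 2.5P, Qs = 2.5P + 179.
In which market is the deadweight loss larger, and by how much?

Market A: pre-tax P* = $74, Q* = 294; post-tax Q = 250.8; deadweight loss = $388.8.
Market B: pre-tax P* = $70, Q* = 354; post-tax Q = 331.5; deadweight loss = $202.5.
Difference: $388.8 vs $202.5 → market A is larger by $186.3.

Market A, by $186.3.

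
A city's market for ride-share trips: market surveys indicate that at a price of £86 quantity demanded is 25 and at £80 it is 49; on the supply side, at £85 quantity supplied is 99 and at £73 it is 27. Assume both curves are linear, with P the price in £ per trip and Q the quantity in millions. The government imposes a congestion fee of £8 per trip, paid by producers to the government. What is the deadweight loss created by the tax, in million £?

Deadweight loss = £76.8 million.

Demand slope: (49 − 25)/(80 − 86) = -4, so Qd = 369 − 4P.
Supply slope: (27 − 99)/(73 − 85) = 6, so Qs = 6P − 411.
Before the tax: set 369 − 4P = 6P − 411 → P* = £78, Q* = 57.
With the tax collected from producers, supply shifts: Qs = 6(P − 8) − 411.
Solving gives Q = 37.8 with buyers paying £82.8 and producers receiving £74.8 (the £8 wedge).
Quantity falls by |ΔQ| = |57 − 37.8| = 19.2.
DWL = ½ · t · |ΔQ| = ½ · 8 · 19.2 = £76.8.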